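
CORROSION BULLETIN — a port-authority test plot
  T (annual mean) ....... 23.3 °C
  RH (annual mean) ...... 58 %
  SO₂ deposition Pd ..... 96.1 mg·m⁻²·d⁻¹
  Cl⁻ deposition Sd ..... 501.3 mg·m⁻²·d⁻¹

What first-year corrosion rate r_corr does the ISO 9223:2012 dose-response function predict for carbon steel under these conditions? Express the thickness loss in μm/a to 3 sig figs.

r_corr = 112 μm/a

carbon steel: temperature factor f = -0.054·(13.3) = -0.7182
  Pd branch = 1.77·Pd^0.52·e^(0.02·RH+f) = 29.57 μm/a
  Cl⁻ term: 0.102·501.3^0.62·exp(0.033·58+0.04·23.3) = 82.92
  sum: 29.57 + 82.92 → r_corr = 112.5 μm/a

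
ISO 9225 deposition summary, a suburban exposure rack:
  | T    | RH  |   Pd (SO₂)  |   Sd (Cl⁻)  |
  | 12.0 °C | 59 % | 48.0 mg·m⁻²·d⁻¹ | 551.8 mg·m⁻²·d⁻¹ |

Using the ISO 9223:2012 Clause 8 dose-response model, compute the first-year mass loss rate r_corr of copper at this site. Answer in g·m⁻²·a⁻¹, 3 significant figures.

copper: T>10 °C ⇒ hinge -0.080·(12.0−10) = -0.1600
  sulphur-dioxide contribution → 0.4015 μm/a
  chloride contribution → 0.8488 μm/a
  ⇒ r_corr(copper) = 1.25 μm/a
Convert to mass loss: 1.25 μm/a × 8.96 g/cm³ = 11.2 g·m⁻²·a⁻¹

r_corr = 11.2 g·m⁻²·a⁻¹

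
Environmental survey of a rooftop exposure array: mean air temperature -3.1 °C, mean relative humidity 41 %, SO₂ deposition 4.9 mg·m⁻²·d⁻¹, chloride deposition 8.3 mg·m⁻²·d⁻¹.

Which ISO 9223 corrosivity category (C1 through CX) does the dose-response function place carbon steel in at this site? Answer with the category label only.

carbon steel: temperature factor f = +0.150·(-13.1) = -1.9650
  sulphur-dioxide contribution → 1.287 μm/a
  chloride contribution → 1.295 μm/a
  ⇒ r_corr(carbon steel) = 2.582 μm/a
Category bounds: 1.3…25 μm/a bracket r_corr ⇒ C2

C2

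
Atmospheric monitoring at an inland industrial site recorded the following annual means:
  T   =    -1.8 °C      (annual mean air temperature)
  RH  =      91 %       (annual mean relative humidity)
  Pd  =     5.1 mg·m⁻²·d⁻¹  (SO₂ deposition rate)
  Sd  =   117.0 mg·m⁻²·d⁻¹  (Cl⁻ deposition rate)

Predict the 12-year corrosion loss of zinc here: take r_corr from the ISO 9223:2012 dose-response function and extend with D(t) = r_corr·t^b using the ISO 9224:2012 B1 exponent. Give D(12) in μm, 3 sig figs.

zinc: f(T) = +0.038·(T−10) [T≤10 °C] = -0.4484
  Pd branch = 0.0129·Pd^0.44·e^(0.046·RH+f) = 1.11 μm/a
  Cl⁻ term: 0.0175·117.0^0.57·exp(0.008·91+0.085·-1.8) = 0.4695
  sum: 1.11 + 0.4695 → r_corr = 1.579 μm/a
Long-term exponent b (ISO 9224 Table 2, B1) = 0.813
  D(12) = 1.579 × 12^0.813 = 1.579 × 7.54 = 11.91 μm

D(12) = 11.9 μm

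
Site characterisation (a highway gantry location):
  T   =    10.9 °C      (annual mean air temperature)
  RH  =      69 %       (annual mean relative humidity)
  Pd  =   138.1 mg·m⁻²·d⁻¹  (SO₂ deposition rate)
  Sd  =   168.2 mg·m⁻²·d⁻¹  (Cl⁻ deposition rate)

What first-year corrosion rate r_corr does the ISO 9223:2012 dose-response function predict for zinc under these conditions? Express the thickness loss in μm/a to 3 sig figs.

zinc: T>10 °C ⇒ hinge -0.071·(10.9−10) = -0.0639
  Pd branch = 0.0129·Pd^0.44·e^(0.046·RH+f) = 2.529 μm/a
  Sd branch = 0.0175·Sd^0.57·e^(0.008·RH+0.085·T) = 1.425 μm/a
  r_corr = 2.529 + 1.425 = 3.954 μm/a

r_corr = 3.95 μm/a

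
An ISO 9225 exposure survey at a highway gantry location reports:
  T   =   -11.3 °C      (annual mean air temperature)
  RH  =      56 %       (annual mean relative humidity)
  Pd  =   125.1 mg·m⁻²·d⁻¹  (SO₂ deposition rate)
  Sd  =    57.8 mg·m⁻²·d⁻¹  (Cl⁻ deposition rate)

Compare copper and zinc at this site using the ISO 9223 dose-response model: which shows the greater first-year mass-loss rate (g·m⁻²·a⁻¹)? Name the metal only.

copper: T≤10 °C ⇒ hinge +0.126·(-11.3−10) = -2.6838
  SO₂ term: 0.0053·125.1^0.26·exp(0.059·56-2.6838) = 0.03459
  Sd branch = 0.01025·Sd^0.27·e^(0.036·RH+0.049·T) = 0.1323 μm/a
  sum: 0.03459 + 0.1323 → r_corr = 0.1669 μm/a
  mass loss = 0.1669 μm/a × 8.96 g/cm³ = 1.495 g·m⁻²·a⁻¹
zinc: temperature factor f = +0.038·(-21.3) = -0.8094
  SO₂ term: 0.0129·125.1^0.44·exp(0.046·56-0.8094) = 0.6318
  Cl⁻ term: 0.0175·57.8^0.57·exp(0.008·56+0.085·-11.3) = 0.1059
  r_corr = 0.6318 + 0.1059 = 0.7377 μm/a
  mass loss = 0.7377 μm/a × 7.14 g/cm³ = 5.267 g·m⁻²·a⁻¹
Ordering by g·m⁻²·a⁻¹: zinc (5.27) > copper (1.5)

zinc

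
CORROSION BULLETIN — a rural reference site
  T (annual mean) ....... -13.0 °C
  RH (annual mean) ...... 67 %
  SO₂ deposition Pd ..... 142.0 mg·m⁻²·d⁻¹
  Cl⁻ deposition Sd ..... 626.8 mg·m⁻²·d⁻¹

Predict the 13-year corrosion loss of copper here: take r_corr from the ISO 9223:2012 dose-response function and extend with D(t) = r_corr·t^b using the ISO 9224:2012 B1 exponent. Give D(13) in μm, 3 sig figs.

copper: f(T) = +0.126·(T−10) [T≤10 °C] = -2.8980
  sulphur-dioxide contribution → 0.05521 μm/a
  chloride contribution → 0.3442 μm/a
  ⇒ r_corr(copper) = 0.3994 μm/a
ISO 9224: D(t) = r_corr · t^b with b = 0.667 (copper, B1)
  D(13) = 0.3994 × 13^0.667 = 0.3994 × 5.534 = 2.21 μm

D(13) = 2.21 μm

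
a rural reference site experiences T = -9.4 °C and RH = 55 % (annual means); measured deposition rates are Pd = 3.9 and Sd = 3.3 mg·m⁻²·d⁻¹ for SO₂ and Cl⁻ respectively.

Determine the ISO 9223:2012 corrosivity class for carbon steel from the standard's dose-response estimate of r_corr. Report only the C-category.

carbon steel: f(T) = +0.150·(T−10) [T≤10 °C] = -2.9100
  sulphur-dioxide contribution → 0.5878 μm/a
  chloride contribution → 0.9016 μm/a
  total first-year rate 1.489 μm/a
Category bounds: 1.3…25 μm/a bracket r_corr ⇒ C2

C2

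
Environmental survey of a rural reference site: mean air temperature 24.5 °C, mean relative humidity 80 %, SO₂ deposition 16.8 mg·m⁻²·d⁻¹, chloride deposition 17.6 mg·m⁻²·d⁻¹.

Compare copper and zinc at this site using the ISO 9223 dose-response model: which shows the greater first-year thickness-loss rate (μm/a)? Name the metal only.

zinc

copper: T>10 °C ⇒ hinge -0.080·(24.5−10) = -1.1600
  Pd branch = 0.0053·Pd^0.26·e^(0.059·RH+f) = 0.3881 μm/a
  Cl⁻ term: 0.01025·17.6^0.27·exp(0.036·80+0.049·24.5) = 1.316
  r_corr = 0.3881 + 1.316 = 1.704 μm/a
zinc: f(T) = -0.071·(T−10) [T>10 °C] = -1.0295
  Pd branch = 0.0129·Pd^0.44·e^(0.046·RH+f) = 0.6322 μm/a
  Cl⁻ term: 0.0175·17.6^0.57·exp(0.008·80+0.085·24.5) = 1.366
  r_corr = 0.6322 + 1.366 = 1.998 μm/a
Ordering by μm/a: zinc (2) > copper (1.7)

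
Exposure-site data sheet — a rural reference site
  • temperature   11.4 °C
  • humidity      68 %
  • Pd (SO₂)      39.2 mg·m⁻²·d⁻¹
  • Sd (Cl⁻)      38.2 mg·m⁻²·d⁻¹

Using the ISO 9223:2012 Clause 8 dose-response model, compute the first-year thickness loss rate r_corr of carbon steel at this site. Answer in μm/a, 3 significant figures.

carbon steel: temperature factor f = -0.054·(1.4) = -0.0756
  SO₂ term: 1.77·39.2^0.52·exp(0.02·68-0.0756) = 43.08
  Cl⁻ term: 0.102·38.2^0.62·exp(0.033·68+0.04·11.4) = 14.52
  sum: 43.08 + 14.52 → r_corr = 57.61 μm/a

r_corr = 57.6 μm/a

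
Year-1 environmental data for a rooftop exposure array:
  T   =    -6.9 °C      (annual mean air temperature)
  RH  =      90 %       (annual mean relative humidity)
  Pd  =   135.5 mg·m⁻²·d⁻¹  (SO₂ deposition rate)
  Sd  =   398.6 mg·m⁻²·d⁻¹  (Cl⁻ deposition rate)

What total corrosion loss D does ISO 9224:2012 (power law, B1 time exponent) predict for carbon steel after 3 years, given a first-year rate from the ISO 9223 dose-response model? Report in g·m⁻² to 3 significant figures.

D(3) = 1.01e+03 g·m⁻²

carbon steel: T≤10 °C ⇒ hinge +0.150·(-6.9−10) = -2.5350
  SO₂ term: 1.77·135.5^0.52·exp(0.02·90-2.5350) = 10.9
  Cl⁻ term: 0.102·398.6^0.62·exp(0.033·90+0.04·-6.9) = 61.79
  r_corr = 10.9 + 61.79 = 72.69 μm/a
Long-term exponent b (ISO 9224 Table 2, B1) = 0.523
  D(3) = 72.69 × 3^0.523 = 72.69 × 1.776 = 129.1 μm
  Mass loss = 129.1 μm × 7.85 g/cm³ = 1014 g·m⁻²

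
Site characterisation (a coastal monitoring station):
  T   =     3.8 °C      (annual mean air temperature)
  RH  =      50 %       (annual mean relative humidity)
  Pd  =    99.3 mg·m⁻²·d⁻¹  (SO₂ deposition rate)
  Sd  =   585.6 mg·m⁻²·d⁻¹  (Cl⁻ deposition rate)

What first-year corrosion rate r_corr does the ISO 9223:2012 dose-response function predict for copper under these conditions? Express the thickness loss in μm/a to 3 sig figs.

copper: f(T) = +0.126·(T−10) [T≤10 °C] = -0.7812
  sulphur-dioxide contribution → 0.1532 μm/a
  chloride contribution → 0.4174 μm/a
  total first-year rate 0.5707 μm/a

r_corr = 0.571 μm/a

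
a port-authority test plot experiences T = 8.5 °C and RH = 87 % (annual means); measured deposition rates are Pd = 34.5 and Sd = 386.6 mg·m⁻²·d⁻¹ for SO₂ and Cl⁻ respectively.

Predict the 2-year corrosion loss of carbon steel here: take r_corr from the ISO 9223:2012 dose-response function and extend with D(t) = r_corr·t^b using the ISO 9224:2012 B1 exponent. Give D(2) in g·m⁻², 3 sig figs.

D(2) = 1.72e+03 g·m⁻²

carbon steel: T≤10 °C ⇒ hinge +0.150·(8.5−10) = -0.2250
  Pd branch = 1.77·Pd^0.52·e^(0.02·RH+f) = 50.77 μm/a
  Sd branch = 0.102·Sd^0.62·e^(0.033·RH+0.04·T) = 101.7 μm/a
  r_corr = 50.77 + 101.7 = 152.4 μm/a
Power-law: D(2) = r_corr · 2^0.523
  D(2) = 152.4 × 2^0.523 = 152.4 × 1.437 = 219.1 μm
  Mass loss = 219.1 μm × 7.85 g/cm³ = 1720 g·m⁻²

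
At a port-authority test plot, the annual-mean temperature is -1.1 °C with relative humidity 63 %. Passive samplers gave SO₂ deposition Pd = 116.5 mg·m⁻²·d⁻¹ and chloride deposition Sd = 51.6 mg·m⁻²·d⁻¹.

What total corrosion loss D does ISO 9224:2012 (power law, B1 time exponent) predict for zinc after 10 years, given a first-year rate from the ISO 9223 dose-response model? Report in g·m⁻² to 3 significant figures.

D(10) = 69.4 g·m⁻²

zinc: f(T) = +0.038·(T−10) [T≤10 °C] = -0.4218
  Pd branch = 0.0129·Pd^0.44·e^(0.046·RH+f) = 1.245 μm/a
  Cl⁻ term: 0.0175·51.6^0.57·exp(0.008·63+0.085·-1.1) = 0.2498
  sum: 1.245 + 0.2498 → r_corr = 1.495 μm/a
Power-law: D(10) = r_corr · 10^0.813
  D(10) = 1.495 × 10^0.813 = 1.495 × 6.501 = 9.718 μm
  Mass loss = 9.718 μm × 7.14 g/cm³ = 69.39 g·m⁻²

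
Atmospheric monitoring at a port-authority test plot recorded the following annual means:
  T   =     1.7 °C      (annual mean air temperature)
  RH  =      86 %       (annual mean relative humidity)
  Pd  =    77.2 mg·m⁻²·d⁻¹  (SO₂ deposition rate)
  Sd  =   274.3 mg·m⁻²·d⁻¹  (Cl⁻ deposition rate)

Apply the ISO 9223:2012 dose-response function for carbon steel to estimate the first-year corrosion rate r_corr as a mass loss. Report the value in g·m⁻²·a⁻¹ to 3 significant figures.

r_corr = 690 g·m⁻²·a⁻¹

carbon steel: temperature factor f = +0.150·(-8.3) = -1.2450
  sulphur-dioxide contribution → 27.28 μm/a
  chloride contribution → 60.58 μm/a
  ⇒ r_corr(carbon steel) = 87.86 μm/a
Convert to mass loss: 87.86 μm/a × 7.85 g/cm³ = 689.7 g·m⁻²·a⁻¹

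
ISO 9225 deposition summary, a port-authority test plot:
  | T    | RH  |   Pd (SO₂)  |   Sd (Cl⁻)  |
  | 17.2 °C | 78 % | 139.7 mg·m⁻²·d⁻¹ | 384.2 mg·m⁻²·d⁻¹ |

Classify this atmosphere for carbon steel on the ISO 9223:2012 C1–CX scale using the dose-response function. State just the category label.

C5

carbon steel: f(T) = -0.054·(T−10) [T>10 °C] = -0.3888
  sulphur-dioxide contribution → 74.49 μm/a
  chloride contribution → 106.6 μm/a
  total first-year rate 181.1 μm/a
181 μm/a falls in (80, 200] for carbon steel → category C5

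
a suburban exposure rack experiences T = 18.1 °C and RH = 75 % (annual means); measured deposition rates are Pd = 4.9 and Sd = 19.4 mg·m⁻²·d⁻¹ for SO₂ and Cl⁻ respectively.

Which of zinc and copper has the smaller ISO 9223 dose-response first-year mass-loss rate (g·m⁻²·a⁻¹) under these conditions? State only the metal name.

zinc

zinc: temperature factor f = -0.071·(8.1) = -0.5751
  sulphur-dioxide contribution → 0.4601 μm/a
  chloride contribution → 0.8051 μm/a
  ⇒ r_corr(zinc) = 1.265 μm/a
  mass loss = 1.265 μm/a × 7.14 g/cm³ = 9.033 g·m⁻²·a⁻¹
copper: f(T) = -0.080·(T−10) [T>10 °C] = -0.6480
  sulphur-dioxide contribution → 0.35 μm/a
  chloride contribution → 0.8245 μm/a
  ⇒ r_corr(copper) = 1.175 μm/a
  mass loss = 1.175 μm/a × 8.96 g/cm³ = 10.52 g·m⁻²·a⁻¹
Ordering by g·m⁻²·a⁻¹: copper (10.5) > zinc (9.03)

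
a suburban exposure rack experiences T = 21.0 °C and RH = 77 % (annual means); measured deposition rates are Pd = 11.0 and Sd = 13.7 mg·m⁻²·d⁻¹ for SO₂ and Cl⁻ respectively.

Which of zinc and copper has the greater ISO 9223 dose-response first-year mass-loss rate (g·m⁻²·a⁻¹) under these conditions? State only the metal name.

copper

zinc: T>10 °C ⇒ hinge -0.071·(21.0−10) = -0.7810
  SO₂ term: 0.0129·11.0^0.44·exp(0.046·77-0.7810) = 0.586
  Sd branch = 0.0175·Sd^0.57·e^(0.008·RH+0.085·T) = 0.8584 μm/a
  r_corr = 0.586 + 0.8584 = 1.444 μm/a
  mass loss = 1.444 μm/a × 7.14 g/cm³ = 10.31 g·m⁻²·a⁻¹
copper: temperature factor f = -0.080·(11.0) = -0.8800
  Pd branch = 0.0053·Pd^0.26·e^(0.059·RH+f) = 0.3854 μm/a
  Sd branch = 0.01025·Sd^0.27·e^(0.036·RH+0.049·T) = 0.9298 μm/a
  r_corr = 0.3854 + 0.9298 = 1.315 μm/a
  mass loss = 1.315 μm/a × 8.96 g/cm³ = 11.78 g·m⁻²·a⁻¹
Ordering by g·m⁻²·a⁻¹: copper (11.8) > zinc (10.3)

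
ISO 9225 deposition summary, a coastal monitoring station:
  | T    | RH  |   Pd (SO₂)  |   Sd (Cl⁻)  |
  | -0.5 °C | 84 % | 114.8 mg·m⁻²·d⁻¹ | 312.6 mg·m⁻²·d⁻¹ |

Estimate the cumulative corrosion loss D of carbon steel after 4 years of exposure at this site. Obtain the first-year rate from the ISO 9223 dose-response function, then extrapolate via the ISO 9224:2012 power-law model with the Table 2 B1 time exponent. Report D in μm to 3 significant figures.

D(4) = 164 μm

carbon steel: f(T) = +0.150·(T−10) [T≤10 °C] = -1.5750
  sulphur-dioxide contribution → 23.16 μm/a
  chloride contribution → 56.32 μm/a
  total first-year rate 79.48 μm/a
Power-law: D(4) = r_corr · 4^0.523
  D(4) = 79.48 × 4^0.523 = 79.48 × 2.065 = 164.1 μm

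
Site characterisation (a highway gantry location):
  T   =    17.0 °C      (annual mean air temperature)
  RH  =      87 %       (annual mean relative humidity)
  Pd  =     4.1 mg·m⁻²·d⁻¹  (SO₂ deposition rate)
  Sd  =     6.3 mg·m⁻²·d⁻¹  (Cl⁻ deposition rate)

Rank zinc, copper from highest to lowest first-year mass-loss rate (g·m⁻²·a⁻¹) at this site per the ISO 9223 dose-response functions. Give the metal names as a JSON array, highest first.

["copper", "zinc"]

zinc: temperature factor f = -0.071·(7.0) = -0.4970
  Pd branch = 0.0129·Pd^0.44·e^(0.046·RH+f) = 0.7988 μm/a
  Sd branch = 0.0175·Sd^0.57·e^(0.008·RH+0.085·T) = 0.4251 μm/a
  sum: 0.7988 + 0.4251 → r_corr = 1.224 μm/a
  mass loss = 1.224 μm/a × 7.14 g/cm³ = 8.738 g·m⁻²·a⁻¹
copper: f(T) = -0.080·(T−10) [T>10 °C] = -0.5600
  Pd branch = 0.0053·Pd^0.26·e^(0.059·RH+f) = 0.7407 μm/a
  Cl⁻ term: 0.01025·6.3^0.27·exp(0.036·87+0.049·17.0) = 0.8882
  sum: 0.7407 + 0.8882 → r_corr = 1.629 μm/a
  mass loss = 1.629 μm/a × 8.96 g/cm³ = 14.59 g·m⁻²·a⁻¹
Ordering by g·m⁻²·a⁻¹: copper (14.6) > zinc (8.74)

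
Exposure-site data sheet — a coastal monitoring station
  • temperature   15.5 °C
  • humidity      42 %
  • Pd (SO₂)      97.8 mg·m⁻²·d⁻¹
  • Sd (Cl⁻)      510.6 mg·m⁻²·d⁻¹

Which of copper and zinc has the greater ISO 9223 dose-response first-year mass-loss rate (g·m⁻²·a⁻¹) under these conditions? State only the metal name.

copper: temperature factor f = -0.080·(5.5) = -0.4400
  sulphur-dioxide contribution → 0.1339 μm/a
  chloride contribution → 0.5351 μm/a
  total first-year rate 0.669 μm/a
  mass loss = 0.669 μm/a × 8.96 g/cm³ = 5.994 g·m⁻²·a⁻¹
zinc: temperature factor f = -0.071·(5.5) = -0.3905
  sulphur-dioxide contribution → 0.4527 μm/a
  chloride contribution → 3.197 μm/a
  ⇒ r_corr(zinc) = 3.65 μm/a
  mass loss = 3.65 μm/a × 7.14 g/cm³ = 26.06 g·m⁻²·a⁻¹
Ordering by g·m⁻²·a⁻¹: zinc (26.1) > copper (5.99)

zinc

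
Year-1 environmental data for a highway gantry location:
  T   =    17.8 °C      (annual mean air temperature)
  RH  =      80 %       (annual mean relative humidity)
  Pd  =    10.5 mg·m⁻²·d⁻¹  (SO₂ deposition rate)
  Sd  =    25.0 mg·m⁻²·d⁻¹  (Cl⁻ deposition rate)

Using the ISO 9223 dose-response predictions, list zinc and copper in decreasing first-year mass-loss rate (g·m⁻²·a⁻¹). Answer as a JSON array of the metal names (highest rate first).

["copper", "zinc"]

zinc: T>10 °C ⇒ hinge -0.071·(17.8−10) = -0.5538
  Pd branch = 0.0129·Pd^0.44·e^(0.046·RH+f) = 0.8272 μm/a
  Cl⁻ term: 0.0175·25.0^0.57·exp(0.008·80+0.085·17.8) = 0.9438
  r_corr = 0.8272 + 0.9438 = 1.771 μm/a
  mass loss = 1.771 μm/a × 7.14 g/cm³ = 12.65 g·m⁻²·a⁻¹
copper: temperature factor f = -0.080·(7.8) = -0.6240
  Pd branch = 0.0053·Pd^0.26·e^(0.059·RH+f) = 0.587 μm/a
  Cl⁻ term: 0.01025·25.0^0.27·exp(0.036·80+0.049·17.8) = 1.042
  r_corr = 0.587 + 1.042 = 1.629 μm/a
  mass loss = 1.629 μm/a × 8.96 g/cm³ = 14.59 g·m⁻²·a⁻¹
Ordering by g·m⁻²·a⁻¹: copper (14.6) > zinc (12.6)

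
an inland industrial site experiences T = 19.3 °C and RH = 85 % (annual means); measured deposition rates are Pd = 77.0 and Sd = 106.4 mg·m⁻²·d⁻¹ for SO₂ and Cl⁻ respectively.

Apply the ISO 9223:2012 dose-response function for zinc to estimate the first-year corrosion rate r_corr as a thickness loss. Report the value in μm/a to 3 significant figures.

r_corr = 4.80 μm/a

zinc: T>10 °C ⇒ hinge -0.071·(19.3−10) = -0.6603
  Pd branch = 0.0129·Pd^0.44·e^(0.046·RH+f) = 2.249 μm/a
  Cl⁻ term: 0.0175·106.4^0.57·exp(0.008·85+0.085·19.3) = 2.548
  sum: 2.249 + 2.548 → r_corr = 4.797 μm/a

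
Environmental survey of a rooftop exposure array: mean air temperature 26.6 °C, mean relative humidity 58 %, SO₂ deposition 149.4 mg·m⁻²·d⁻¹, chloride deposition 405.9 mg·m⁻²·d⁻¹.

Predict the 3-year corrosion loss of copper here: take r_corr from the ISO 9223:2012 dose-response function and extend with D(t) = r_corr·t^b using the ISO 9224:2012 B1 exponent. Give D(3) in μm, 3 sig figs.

copper: T>10 °C ⇒ hinge -0.080·(26.6−10) = -1.3280
  SO₂ term: 0.0053·149.4^0.26·exp(0.059·58-1.3280) = 0.1581
  Sd branch = 0.01025·Sd^0.27·e^(0.036·RH+0.049·T) = 1.541 μm/a
  r_corr = 0.1581 + 1.541 = 1.699 μm/a
Long-term exponent b (ISO 9224 Table 2, B1) = 0.667
  D(3) = 1.699 × 3^0.667 = 1.699 × 2.081 = 3.536 μm

D(3) = 3.54 μm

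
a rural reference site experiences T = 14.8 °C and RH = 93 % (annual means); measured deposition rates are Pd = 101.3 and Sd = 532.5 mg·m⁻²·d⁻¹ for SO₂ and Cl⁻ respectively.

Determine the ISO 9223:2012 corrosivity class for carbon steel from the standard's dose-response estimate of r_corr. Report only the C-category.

carbon steel: T>10 °C ⇒ hinge -0.054·(14.8−10) = -0.2592
  SO₂ term: 1.77·101.3^0.52·exp(0.02·93-0.2592) = 96.85
  Sd branch = 0.102·Sd^0.62·e^(0.033·RH+0.04·T) = 194.5 μm/a
  r_corr = 96.85 + 194.5 = 291.3 μm/a
Category bounds: 200…700 μm/a bracket r_corr ⇒ CX

CX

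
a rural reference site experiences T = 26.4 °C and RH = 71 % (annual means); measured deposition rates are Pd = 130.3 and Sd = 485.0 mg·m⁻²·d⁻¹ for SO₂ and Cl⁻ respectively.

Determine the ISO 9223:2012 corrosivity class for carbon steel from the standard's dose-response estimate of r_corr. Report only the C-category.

carbon steel: T>10 °C ⇒ hinge -0.054·(26.4−10) = -0.8856
  SO₂ term: 1.77·130.3^0.52·exp(0.02·71-0.8856) = 38
  Cl⁻ term: 0.102·485.0^0.62·exp(0.033·71+0.04·26.4) = 141.2
  sum: 38 + 141.2 → r_corr = 179.2 μm/a
ISO 9223 Table 2 (carbon steel): 80 < 179 ≤ 200 μm/a ⇒ C5

C5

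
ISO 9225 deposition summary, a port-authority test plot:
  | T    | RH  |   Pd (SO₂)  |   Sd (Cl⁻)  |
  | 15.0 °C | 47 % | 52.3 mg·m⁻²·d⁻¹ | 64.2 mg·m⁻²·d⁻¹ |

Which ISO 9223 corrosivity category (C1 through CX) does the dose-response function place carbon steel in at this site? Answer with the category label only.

carbon steel: temperature factor f = -0.054·(5.0) = -0.2700
  sulphur-dioxide contribution → 27.08 μm/a
  chloride contribution → 11.57 μm/a
  ⇒ r_corr(carbon steel) = 38.65 μm/a
Category bounds: 25…50 μm/a bracket r_corr ⇒ C3

C3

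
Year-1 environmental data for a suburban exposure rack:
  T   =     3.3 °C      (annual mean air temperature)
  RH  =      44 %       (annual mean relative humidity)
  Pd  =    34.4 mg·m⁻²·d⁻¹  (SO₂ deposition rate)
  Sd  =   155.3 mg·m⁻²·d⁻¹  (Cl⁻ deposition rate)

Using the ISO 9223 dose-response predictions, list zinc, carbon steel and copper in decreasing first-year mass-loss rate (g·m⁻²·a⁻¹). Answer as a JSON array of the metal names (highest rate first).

["carbon steel", "zinc", "copper"]

zinc: f(T) = +0.038·(T−10) [T≤10 °C] = -0.2546
  sulphur-dioxide contribution → 0.359 μm/a
  chloride contribution → 0.5844 μm/a
  ⇒ r_corr(zinc) = 0.9434 μm/a
  mass loss = 0.9434 μm/a × 7.14 g/cm³ = 6.736 g·m⁻²·a⁻¹
carbon steel: f(T) = +0.150·(T−10) [T≤10 °C] = -1.0050
  sulphur-dioxide contribution → 9.833 μm/a
  chloride contribution → 11.35 μm/a
  ⇒ r_corr(carbon steel) = 21.18 μm/a
  mass loss = 21.18 μm/a × 7.85 g/cm³ = 166.3 g·m⁻²·a⁻¹
copper: f(T) = +0.126·(T−10) [T≤10 °C] = -0.8442
  sulphur-dioxide contribution → 0.07666 μm/a
  chloride contribution → 0.2293 μm/a
  total first-year rate 0.306 μm/a
  mass loss = 0.306 μm/a × 8.96 g/cm³ = 2.742 g·m⁻²·a⁻¹
Ordering by g·m⁻²·a⁻¹: carbon steel (166) > zinc (6.74) > copper (2.74)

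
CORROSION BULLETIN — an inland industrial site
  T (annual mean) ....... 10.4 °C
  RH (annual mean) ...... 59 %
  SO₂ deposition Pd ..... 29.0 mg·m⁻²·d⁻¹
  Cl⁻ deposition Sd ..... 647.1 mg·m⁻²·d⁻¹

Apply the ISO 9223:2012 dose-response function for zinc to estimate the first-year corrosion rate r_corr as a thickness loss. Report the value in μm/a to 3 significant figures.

zinc: f(T) = -0.071·(T−10) [T>10 °C] = -0.0284
  SO₂ term: 0.0129·29.0^0.44·exp(0.046·59-0.0284) = 0.8325
  Cl⁻ term: 0.0175·647.1^0.57·exp(0.008·59+0.085·10.4) = 2.718
  r_corr = 0.8325 + 2.718 = 3.55 μm/a

r_corr = 3.55 μm/a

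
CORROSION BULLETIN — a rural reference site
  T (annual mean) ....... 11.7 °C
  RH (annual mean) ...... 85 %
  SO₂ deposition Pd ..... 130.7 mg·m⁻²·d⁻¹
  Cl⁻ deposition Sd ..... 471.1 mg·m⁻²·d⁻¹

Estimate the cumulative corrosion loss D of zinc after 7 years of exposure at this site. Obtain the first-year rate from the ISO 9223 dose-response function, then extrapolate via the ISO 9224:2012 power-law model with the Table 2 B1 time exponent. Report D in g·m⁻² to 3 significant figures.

zinc: T>10 °C ⇒ hinge -0.071·(11.7−10) = -0.1207
  sulphur-dioxide contribution → 4.869 μm/a
  chloride contribution → 3.118 μm/a
  total first-year rate 7.987 μm/a
Long-term exponent b (ISO 9224 Table 2, B1) = 0.813
  D(7) = 7.987 × 7^0.813 = 7.987 × 4.865 = 38.86 μm
  Mass loss = 38.86 μm × 7.14 g/cm³ = 277.4 g·m⁻²

D(7) = 277 g·m⁻²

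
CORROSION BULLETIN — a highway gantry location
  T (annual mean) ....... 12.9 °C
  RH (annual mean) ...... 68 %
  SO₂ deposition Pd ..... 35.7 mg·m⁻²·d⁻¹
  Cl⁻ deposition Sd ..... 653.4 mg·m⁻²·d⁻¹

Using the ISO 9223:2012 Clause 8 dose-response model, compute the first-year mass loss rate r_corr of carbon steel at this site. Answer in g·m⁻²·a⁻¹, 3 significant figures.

r_corr = 1.00e+03 g·m⁻²·a⁻¹

carbon steel: temperature factor f = -0.054·(2.9) = -0.1566
  sulphur-dioxide contribution → 37.84 μm/a
  chloride contribution → 89.67 μm/a
  total first-year rate 127.5 μm/a
Convert to mass loss: 127.5 μm/a × 7.85 g/cm³ = 1001 g·m⁻²·a⁻¹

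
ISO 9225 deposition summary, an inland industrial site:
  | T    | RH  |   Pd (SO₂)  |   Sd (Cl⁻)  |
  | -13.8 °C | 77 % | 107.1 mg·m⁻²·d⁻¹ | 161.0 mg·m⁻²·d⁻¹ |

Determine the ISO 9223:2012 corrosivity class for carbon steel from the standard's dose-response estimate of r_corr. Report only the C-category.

C2

carbon steel: f(T) = +0.150·(T−10) [T≤10 °C] = -3.5700
  Pd branch = 1.77·Pd^0.52·e^(0.02·RH+f) = 2.641 μm/a
  Cl⁻ term: 0.102·161.0^0.62·exp(0.033·77+0.04·-13.8) = 17.4
  r_corr = 2.641 + 17.4 = 20.05 μm/a
ISO 9223 Table 2 (carbon steel): 1.3 < 20 ≤ 25 μm/a ⇒ C2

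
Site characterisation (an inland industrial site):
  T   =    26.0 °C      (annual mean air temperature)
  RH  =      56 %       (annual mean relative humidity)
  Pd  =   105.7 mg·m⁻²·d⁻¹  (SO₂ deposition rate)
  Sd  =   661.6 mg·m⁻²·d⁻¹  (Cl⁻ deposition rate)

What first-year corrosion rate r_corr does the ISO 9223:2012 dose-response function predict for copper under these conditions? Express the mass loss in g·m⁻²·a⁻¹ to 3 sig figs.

copper: f(T) = -0.080·(T−10) [T>10 °C] = -1.2800
  sulphur-dioxide contribution → 0.1348 μm/a
  chloride contribution → 1.589 μm/a
  total first-year rate 1.724 μm/a
Convert to mass loss: 1.724 μm/a × 8.96 g/cm³ = 15.44 g·m⁻²·a⁻¹

r_corr = 15.4 g·m⁻²·a⁻¹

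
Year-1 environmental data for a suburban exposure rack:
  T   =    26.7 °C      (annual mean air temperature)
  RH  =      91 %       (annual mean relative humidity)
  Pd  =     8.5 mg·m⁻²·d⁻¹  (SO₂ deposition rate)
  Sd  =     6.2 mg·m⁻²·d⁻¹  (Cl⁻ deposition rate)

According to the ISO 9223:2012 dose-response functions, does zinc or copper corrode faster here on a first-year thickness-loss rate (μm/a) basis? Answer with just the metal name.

copper

zinc: temperature factor f = -0.071·(16.7) = -1.1857
  sulphur-dioxide contribution → 0.6646 μm/a
  chloride contribution → 0.992 μm/a
  total first-year rate 1.657 μm/a
copper: temperature factor f = -0.080·(16.7) = -1.3360
  sulphur-dioxide contribution → 0.5217 μm/a
  chloride contribution → 1.643 μm/a
  total first-year rate 2.165 μm/a
Ordering by μm/a: copper (2.16) > zinc (1.66)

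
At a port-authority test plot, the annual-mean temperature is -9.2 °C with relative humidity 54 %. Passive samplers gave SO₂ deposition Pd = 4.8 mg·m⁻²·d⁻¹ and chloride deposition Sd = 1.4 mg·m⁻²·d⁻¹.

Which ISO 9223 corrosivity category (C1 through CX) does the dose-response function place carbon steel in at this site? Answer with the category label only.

carbon steel: temperature factor f = +0.150·(-19.2) = -2.8800
  sulphur-dioxide contribution → 0.6614 μm/a
  chloride contribution → 0.5168 μm/a
  ⇒ r_corr(carbon steel) = 1.178 μm/a
Category bounds: 0…1.3 μm/a bracket r_corr ⇒ C1

C1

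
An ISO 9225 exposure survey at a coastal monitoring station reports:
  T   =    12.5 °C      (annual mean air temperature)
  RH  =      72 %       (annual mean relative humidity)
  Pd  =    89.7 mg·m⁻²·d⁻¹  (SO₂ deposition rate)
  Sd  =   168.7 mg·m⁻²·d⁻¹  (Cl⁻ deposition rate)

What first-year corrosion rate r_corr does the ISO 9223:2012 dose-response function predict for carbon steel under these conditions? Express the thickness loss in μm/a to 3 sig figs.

r_corr = 111 μm/a

carbon steel: f(T) = -0.054·(T−10) [T>10 °C] = -0.1350
  Pd branch = 1.77·Pd^0.52·e^(0.02·RH+f) = 67.64 μm/a
  Cl⁻ term: 0.102·168.7^0.62·exp(0.033·72+0.04·12.5) = 43.5
  r_corr = 67.64 + 43.5 = 111.1 μm/a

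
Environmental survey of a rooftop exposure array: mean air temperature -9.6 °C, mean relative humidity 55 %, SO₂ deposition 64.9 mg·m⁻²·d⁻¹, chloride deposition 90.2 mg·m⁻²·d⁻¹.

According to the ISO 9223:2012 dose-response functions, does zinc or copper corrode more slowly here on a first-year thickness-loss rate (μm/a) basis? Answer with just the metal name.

copper

zinc: T≤10 °C ⇒ hinge +0.038·(-9.6−10) = -0.7448
  sulphur-dioxide contribution → 0.4823 μm/a
  chloride contribution → 0.1564 μm/a
  ⇒ r_corr(zinc) = 0.6386 μm/a
copper: temperature factor f = +0.126·(-19.6) = -2.4696
  sulphur-dioxide contribution → 0.03406 μm/a
  chloride contribution → 0.1564 μm/a
  ⇒ r_corr(copper) = 0.1905 μm/a
Ordering by μm/a: zinc (0.639) > copper (0.19)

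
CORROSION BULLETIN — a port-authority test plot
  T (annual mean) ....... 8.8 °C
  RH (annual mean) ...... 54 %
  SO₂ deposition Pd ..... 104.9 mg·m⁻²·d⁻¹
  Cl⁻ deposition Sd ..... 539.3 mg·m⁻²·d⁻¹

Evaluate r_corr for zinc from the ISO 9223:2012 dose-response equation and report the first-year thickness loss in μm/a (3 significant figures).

zinc: f(T) = +0.038·(T−10) [T≤10 °C] = -0.0456
  SO₂ term: 0.0129·104.9^0.44·exp(0.046·54-0.0456) = 1.145
  Cl⁻ term: 0.0175·539.3^0.57·exp(0.008·54+0.085·8.8) = 2.054
  sum: 1.145 + 2.054 → r_corr = 3.199 μm/a

r_corr = 3.20 μm/a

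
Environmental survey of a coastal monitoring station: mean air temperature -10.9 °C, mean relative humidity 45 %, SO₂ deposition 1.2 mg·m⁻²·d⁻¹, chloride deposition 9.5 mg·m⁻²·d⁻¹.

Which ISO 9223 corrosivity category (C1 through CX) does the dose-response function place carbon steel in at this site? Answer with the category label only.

C2

carbon steel: T≤10 °C ⇒ hinge +0.150·(-10.9−10) = -3.1350
  sulphur-dioxide contribution → 0.2082 μm/a
  chloride contribution → 1.176 μm/a
  total first-year rate 1.384 μm/a
ISO 9223 Table 2 (carbon steel): 1.3 < 1.38 ≤ 25 μm/a ⇒ C2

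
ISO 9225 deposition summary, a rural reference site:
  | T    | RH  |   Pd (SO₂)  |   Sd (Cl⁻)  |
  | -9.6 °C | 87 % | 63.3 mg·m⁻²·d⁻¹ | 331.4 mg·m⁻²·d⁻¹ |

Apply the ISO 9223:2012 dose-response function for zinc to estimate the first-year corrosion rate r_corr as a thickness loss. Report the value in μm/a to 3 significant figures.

r_corr = 2.50 μm/a

zinc: T≤10 °C ⇒ hinge +0.038·(-9.6−10) = -0.7448
  SO₂ term: 0.0129·63.3^0.44·exp(0.046·87-0.7448) = 2.079
  Sd branch = 0.0175·Sd^0.57·e^(0.008·RH+0.085·T) = 0.4242 μm/a
  r_corr = 2.079 + 0.4242 = 2.503 μm/a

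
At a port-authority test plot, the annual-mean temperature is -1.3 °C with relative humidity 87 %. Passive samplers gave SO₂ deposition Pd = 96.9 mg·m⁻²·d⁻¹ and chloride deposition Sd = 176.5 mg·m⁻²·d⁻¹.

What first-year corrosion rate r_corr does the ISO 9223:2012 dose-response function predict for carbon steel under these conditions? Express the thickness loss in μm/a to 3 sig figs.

carbon steel: f(T) = +0.150·(T−10) [T≤10 °C] = -1.6950
  Pd branch = 1.77·Pd^0.52·e^(0.02·RH+f) = 19.97 μm/a
  Cl⁻ term: 0.102·176.5^0.62·exp(0.033·87+0.04·-1.3) = 42.25
  sum: 19.97 + 42.25 → r_corr = 62.22 μm/a

r_corr = 62.2 μm/a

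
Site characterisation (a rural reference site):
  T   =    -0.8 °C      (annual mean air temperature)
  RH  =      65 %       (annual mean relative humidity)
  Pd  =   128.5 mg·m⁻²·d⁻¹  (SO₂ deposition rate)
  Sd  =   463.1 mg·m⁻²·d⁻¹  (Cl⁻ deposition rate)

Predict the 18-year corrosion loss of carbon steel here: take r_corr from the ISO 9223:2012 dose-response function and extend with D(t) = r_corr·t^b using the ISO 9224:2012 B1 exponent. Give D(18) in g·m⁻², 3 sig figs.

carbon steel: T≤10 °C ⇒ hinge +0.150·(-0.8−10) = -1.6200
  sulphur-dioxide contribution → 16.06 μm/a
  chloride contribution → 37.93 μm/a
  ⇒ r_corr(carbon steel) = 53.99 μm/a
ISO 9224: D(t) = r_corr · t^b with b = 0.523 (carbon steel, B1)
  D(18) = 53.99 × 18^0.523 = 53.99 × 4.534 = 244.8 μm
  Mass loss = 244.8 μm × 7.85 g/cm³ = 1922 g·m⁻²

D(18) = 1.92e+03 g·m⁻²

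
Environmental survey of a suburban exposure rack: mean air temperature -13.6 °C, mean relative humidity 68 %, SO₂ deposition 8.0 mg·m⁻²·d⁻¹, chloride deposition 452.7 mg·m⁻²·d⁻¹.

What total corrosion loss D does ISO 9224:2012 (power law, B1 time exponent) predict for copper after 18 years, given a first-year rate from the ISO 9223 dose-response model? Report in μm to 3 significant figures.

copper: f(T) = +0.126·(T−10) [T≤10 °C] = -2.9736
  sulphur-dioxide contribution → 0.02571 μm/a
  chloride contribution → 0.3173 μm/a
  ⇒ r_corr(copper) = 0.3431 μm/a
Power-law: D(18) = r_corr · 18^0.667
  D(18) = 0.3431 × 18^0.667 = 0.3431 × 6.875 = 2.358 μm

D(18) = 2.36 μm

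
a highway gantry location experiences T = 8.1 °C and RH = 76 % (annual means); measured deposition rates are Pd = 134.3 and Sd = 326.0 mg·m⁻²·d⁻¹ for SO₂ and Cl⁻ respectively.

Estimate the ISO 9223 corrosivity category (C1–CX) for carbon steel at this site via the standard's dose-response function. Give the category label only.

carbon steel: T≤10 °C ⇒ hinge +0.150·(8.1−10) = -0.2850
  Pd branch = 1.77·Pd^0.52·e^(0.02·RH+f) = 77.79 μm/a
  Cl⁻ term: 0.102·326.0^0.62·exp(0.033·76+0.04·8.1) = 62.62
  sum: 77.79 + 62.62 → r_corr = 140.4 μm/a
140 μm/a falls in (80, 200] for carbon steel → category C5

C5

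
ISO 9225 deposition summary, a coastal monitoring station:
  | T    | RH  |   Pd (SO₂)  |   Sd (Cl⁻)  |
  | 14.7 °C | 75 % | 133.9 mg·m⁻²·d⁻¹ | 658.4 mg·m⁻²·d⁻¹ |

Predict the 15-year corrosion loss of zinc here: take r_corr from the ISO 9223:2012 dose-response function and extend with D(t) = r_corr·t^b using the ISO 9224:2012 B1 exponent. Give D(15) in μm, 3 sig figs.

zinc: T>10 °C ⇒ hinge -0.071·(14.7−10) = -0.3337
  sulphur-dioxide contribution → 2.511 μm/a
  chloride contribution → 4.496 μm/a
  ⇒ r_corr(zinc) = 7.006 μm/a
ISO 9224: D(t) = r_corr · t^b with b = 0.813 (zinc, B1)
  D(15) = 7.006 × 15^0.813 = 7.006 × 9.04 = 63.34 μm

D(15) = 63.3 μm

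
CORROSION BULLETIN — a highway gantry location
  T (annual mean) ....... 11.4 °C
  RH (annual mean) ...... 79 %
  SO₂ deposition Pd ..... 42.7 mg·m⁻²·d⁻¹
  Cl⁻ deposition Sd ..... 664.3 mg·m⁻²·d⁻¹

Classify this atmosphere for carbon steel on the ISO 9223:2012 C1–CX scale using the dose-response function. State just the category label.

C5

carbon steel: temperature factor f = -0.054·(1.4) = -0.0756
  SO₂ term: 1.77·42.7^0.52·exp(0.02·79-0.0756) = 56.12
  Sd branch = 0.102·Sd^0.62·e^(0.033·RH+0.04·T) = 122.7 μm/a
  sum: 56.12 + 122.7 → r_corr = 178.8 μm/a
ISO 9223 Table 2 (carbon steel): 80 < 179 ≤ 200 μm/a ⇒ C5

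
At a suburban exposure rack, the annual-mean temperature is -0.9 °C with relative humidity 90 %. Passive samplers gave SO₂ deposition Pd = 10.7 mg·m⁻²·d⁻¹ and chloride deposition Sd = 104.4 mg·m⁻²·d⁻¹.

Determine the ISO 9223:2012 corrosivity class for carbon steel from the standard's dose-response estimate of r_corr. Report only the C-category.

carbon steel: T≤10 °C ⇒ hinge +0.150·(-0.9−10) = -1.6350
  Pd branch = 1.77·Pd^0.52·e^(0.02·RH+f) = 7.16 μm/a
  Sd branch = 0.102·Sd^0.62·e^(0.033·RH+0.04·T) = 34.23 μm/a
  r_corr = 7.16 + 34.23 = 41.39 μm/a
ISO 9223 Table 2 (carbon steel): 25 < 41.4 ≤ 50 μm/a ⇒ C3

C3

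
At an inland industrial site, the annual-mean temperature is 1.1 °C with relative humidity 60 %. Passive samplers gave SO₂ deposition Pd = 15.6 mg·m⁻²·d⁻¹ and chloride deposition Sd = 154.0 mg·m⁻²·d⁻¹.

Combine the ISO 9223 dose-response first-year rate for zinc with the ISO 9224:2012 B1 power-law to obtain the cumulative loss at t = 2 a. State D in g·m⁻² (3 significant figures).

zinc: temperature factor f = +0.038·(-8.9) = -0.3382
  sulphur-dioxide contribution → 0.4868 μm/a
  chloride contribution → 0.5483 μm/a
  ⇒ r_corr(zinc) = 1.035 μm/a
Power-law: D(2) = r_corr · 2^0.813
  D(2) = 1.035 × 2^0.813 = 1.035 × 1.757 = 1.818 μm
  Mass loss = 1.818 μm × 7.14 g/cm³ = 12.98 g·m⁻²

D(2) = 13.0 g·m⁻²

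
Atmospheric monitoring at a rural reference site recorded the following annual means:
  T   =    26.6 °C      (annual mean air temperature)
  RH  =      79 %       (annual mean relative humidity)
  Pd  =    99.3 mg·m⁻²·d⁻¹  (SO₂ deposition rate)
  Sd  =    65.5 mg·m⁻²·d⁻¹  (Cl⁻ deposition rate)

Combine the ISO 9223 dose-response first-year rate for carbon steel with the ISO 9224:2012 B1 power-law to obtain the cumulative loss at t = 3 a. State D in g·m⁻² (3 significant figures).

D(3) = 1.28e+03 g·m⁻²

carbon steel: f(T) = -0.054·(T−10) [T>10 °C] = -0.8964
  SO₂ term: 1.77·99.3^0.52·exp(0.02·79-0.8964) = 38.31
  Sd branch = 0.102·Sd^0.62·e^(0.033·RH+0.04·T) = 53.58 μm/a
  r_corr = 38.31 + 53.58 = 91.88 μm/a
Power-law: D(3) = r_corr · 3^0.523
  D(3) = 91.88 × 3^0.523 = 91.88 × 1.776 = 163.2 μm
  Mass loss = 163.2 μm × 7.85 g/cm³ = 1281 g·m⁻²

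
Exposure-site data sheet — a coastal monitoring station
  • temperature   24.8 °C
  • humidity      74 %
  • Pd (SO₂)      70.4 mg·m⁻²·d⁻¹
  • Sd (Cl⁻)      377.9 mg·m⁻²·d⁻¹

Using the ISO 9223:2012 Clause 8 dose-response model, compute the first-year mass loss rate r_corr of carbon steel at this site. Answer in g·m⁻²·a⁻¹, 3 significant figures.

carbon steel: f(T) = -0.054·(T−10) [T>10 °C] = -0.7992
  sulphur-dioxide contribution → 31.94 μm/a
  chloride contribution → 125.3 μm/a
  total first-year rate 157.2 μm/a
Convert to mass loss: 157.2 μm/a × 7.85 g/cm³ = 1234 g·m⁻²·a⁻¹

r_corr = 1.23e+03 g·m⁻²·a⁻¹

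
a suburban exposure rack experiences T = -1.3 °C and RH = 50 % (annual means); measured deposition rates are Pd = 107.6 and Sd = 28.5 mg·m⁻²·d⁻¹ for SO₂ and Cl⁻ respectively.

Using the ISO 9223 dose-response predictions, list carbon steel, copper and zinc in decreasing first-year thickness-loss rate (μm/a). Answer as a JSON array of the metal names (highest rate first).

carbon steel: temperature factor f = +0.150·(-11.3) = -1.6950
  sulphur-dioxide contribution → 10.06 μm/a
  chloride contribution → 4.024 μm/a
  total first-year rate 14.09 μm/a
copper: T≤10 °C ⇒ hinge +0.126·(-1.3−10) = -1.4238
  sulphur-dioxide contribution → 0.08229 μm/a
  chloride contribution → 0.1437 μm/a
  ⇒ r_corr(copper) = 0.226 μm/a
zinc: f(T) = +0.038·(T−10) [T≤10 °C] = -0.4294
  sulphur-dioxide contribution → 0.6561 μm/a
  chloride contribution → 0.1578 μm/a
  total first-year rate 0.8139 μm/a
Ordering by μm/a: carbon steel (14.1) > zinc (0.814) > copper (0.226)

["carbon steel", "zinc", "copper"]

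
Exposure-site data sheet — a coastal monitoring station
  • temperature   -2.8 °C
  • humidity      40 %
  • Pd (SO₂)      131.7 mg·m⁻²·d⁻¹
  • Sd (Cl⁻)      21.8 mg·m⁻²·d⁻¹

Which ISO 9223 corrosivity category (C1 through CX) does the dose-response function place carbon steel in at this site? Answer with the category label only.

C2

carbon steel: T≤10 °C ⇒ hinge +0.150·(-2.8−10) = -1.9200
  sulphur-dioxide contribution → 7.307 μm/a
  chloride contribution → 2.307 μm/a
  ⇒ r_corr(carbon steel) = 9.614 μm/a
ISO 9223 Table 2 (carbon steel): 1.3 < 9.61 ≤ 25 μm/a ⇒ C2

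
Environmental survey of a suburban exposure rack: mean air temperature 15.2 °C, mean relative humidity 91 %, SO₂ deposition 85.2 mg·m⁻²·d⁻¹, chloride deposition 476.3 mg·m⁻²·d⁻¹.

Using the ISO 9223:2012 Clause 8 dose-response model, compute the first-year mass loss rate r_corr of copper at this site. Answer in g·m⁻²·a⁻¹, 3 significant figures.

copper: f(T) = -0.080·(T−10) [T>10 °C] = -0.4160
  Pd branch = 0.0053·Pd^0.26·e^(0.059·RH+f) = 2.384 μm/a
  Sd branch = 0.01025·Sd^0.27·e^(0.036·RH+0.049·T) = 3.02 μm/a
  sum: 2.384 + 3.02 → r_corr = 5.403 μm/a
Convert to mass loss: 5.403 μm/a × 8.96 g/cm³ = 48.41 g·m⁻²·a⁻¹

r_corr = 48.4 g·m⁻²·a⁻¹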